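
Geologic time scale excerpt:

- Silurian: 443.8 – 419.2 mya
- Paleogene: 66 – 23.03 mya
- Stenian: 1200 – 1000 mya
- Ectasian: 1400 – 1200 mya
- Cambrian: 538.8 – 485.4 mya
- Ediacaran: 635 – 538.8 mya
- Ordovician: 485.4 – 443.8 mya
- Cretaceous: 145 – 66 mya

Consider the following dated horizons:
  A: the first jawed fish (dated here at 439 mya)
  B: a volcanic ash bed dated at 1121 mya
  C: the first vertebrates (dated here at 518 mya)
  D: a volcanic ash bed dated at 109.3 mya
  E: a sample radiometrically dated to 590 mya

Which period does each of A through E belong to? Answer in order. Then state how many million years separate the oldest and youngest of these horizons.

Match each age against the start–end ranges in the excerpt: A = 439 Ma → Silurian (443.8–419.2); B = 1121 Ma → Stenian (1200–1000); C = 518 Ma → Cambrian (538.8–485.4); D = 109.3 Ma → Cretaceous (145–66); E = 590 Ma → Ediacaran (635–538.8).
The largest age is 1121 Ma and the smallest is 109.3 Ma; their difference is 1011.7 Myr.

A — Silurian; B — Stenian; C — Cambrian; D — Cretaceous; E — Ediacaran; span 1011.7 million years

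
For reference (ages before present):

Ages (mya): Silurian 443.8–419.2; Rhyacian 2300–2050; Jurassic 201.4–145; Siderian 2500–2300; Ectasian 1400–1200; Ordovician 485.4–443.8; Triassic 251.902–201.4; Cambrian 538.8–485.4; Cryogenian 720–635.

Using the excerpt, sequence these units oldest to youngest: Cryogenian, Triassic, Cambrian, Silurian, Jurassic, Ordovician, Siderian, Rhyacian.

Sorting by start age (descending Ma, since larger Ma = older): Siderian start 2500, Rhyacian start 2300, Cryogenian start 720, Cambrian start 538.8, Ordovician start 485.4, Silurian start 443.8, Triassic start 251.902, Jurassic start 201.4.

Siderian, Rhyacian, Cryogenian, Cambrian, Ordovician, Silurian, Triassic, Jurassic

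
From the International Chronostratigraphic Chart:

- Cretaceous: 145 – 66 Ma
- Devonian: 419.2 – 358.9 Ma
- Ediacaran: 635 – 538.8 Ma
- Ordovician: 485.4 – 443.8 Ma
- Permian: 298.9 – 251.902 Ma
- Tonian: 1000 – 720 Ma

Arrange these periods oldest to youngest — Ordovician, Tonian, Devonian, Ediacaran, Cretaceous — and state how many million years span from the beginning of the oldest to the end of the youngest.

From the excerpt: Ordovician 485.4–443.8; Tonian 1000–720; Devonian 419.2–358.9; Ediacaran 635–538.8; Cretaceous 145–66 (Ma).
Larger Ma is earlier, so the oldest is Tonian and the youngest is Cretaceous; oldest to youngest: Tonian, Ediacaran, Ordovician, Devonian, Cretaceous.
Oldest start 1000 minus youngest end 66 gives 934 Myr overall.

Tonian, Ediacaran, Ordovician, Devonian, Cretaceous; total span 934 Myr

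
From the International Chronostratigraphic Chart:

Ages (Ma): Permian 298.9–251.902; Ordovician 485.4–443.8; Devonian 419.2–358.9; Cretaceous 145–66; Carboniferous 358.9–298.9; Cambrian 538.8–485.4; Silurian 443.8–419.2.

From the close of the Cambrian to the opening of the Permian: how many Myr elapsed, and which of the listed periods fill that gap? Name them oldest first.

The Cambrian closes at 485.4 Ma and the Permian opens at 298.9 Ma, so the interval is 485.4 − 298.9 = 186.5 Myr.
A period fits inside if it starts at or after 485.4 Ma and ends at or before 298.9 Ma; oldest first that gives Ordovician, Silurian, Devonian, Carboniferous.

186.5 million years; Ordovician, Silurian, Devonian, Carboniferous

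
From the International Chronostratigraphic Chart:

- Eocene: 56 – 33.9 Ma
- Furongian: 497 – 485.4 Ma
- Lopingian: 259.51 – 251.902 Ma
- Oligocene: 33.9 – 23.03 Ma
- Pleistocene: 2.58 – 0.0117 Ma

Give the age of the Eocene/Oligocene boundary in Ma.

The Eocene ends and the Oligocene begins at 33.9 Ma.

33.9 Ma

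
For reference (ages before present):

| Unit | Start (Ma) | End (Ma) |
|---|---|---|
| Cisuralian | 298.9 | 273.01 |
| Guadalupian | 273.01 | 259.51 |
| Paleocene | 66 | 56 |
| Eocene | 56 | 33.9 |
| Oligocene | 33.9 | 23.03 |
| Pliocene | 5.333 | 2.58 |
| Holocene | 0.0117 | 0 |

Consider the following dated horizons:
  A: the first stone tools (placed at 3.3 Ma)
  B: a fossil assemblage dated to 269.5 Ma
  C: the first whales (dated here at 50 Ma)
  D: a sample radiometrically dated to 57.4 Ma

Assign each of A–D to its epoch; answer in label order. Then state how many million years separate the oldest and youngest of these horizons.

A: 3.3 Ma lies in 5.333–2.58 Ma, so Pliocene.
B: 269.5 Ma lies in 273.01–259.51 Ma, so Guadalupian.
C: 50 Ma lies in 56–33.9 Ma, so Eocene.
D: 57.4 Ma lies in 66–56 Ma, so Paleocene.
Oldest = 269.5 Ma, youngest = 3.3 Ma → span 266.2 Myr.

A — Pliocene; B — Guadalupian; C — Eocene; D — Paleocene; span 266.2 million years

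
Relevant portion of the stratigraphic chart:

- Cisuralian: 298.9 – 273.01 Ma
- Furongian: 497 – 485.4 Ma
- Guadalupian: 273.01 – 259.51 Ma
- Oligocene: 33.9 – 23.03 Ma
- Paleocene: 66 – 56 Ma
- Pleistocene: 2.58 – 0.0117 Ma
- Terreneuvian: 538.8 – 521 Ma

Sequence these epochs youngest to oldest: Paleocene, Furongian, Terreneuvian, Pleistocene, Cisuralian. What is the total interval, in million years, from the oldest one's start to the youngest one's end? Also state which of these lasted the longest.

Start ages (Ma): Terreneuvian 538.8, Furongian 497, Cisuralian 298.9, Paleocene 66, Pleistocene 2.58.
Ordered youngest to oldest: Pleistocene, Paleocene, Cisuralian, Furongian, Terreneuvian.
Span = 538.8 − 0.0117 = 538.7883 Myr.
Durations: Cisuralian 25.89, Pleistocene 2.5683, Terreneuvian 17.8, Paleocene 10, Furongian 11.6 → longest is Cisuralian (25.89 Myr).

Pleistocene → Paleocene → Cisuralian → Furongian → Terreneuvian; total span 538.7883 Myr; longest is Cisuralian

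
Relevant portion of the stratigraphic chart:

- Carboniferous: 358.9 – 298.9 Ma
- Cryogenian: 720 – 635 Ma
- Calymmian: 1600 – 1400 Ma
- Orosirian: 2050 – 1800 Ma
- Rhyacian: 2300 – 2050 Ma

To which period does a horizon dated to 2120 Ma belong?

2120 Ma lies between 2300 and 2050 Ma, so it falls in the Rhyacian.

Rhyacian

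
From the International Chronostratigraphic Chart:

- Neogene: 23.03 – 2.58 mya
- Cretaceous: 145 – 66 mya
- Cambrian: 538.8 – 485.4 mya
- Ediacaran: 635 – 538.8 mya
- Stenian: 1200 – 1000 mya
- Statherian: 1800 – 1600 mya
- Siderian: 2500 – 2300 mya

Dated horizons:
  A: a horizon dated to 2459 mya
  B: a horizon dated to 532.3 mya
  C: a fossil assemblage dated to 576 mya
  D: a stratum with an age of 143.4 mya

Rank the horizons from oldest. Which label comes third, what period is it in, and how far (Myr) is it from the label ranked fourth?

B, in the Cambrian; 388.9 million years to D

Sorted oldest-first by Ma: A (2459), C (576), B (532.3), D (143.4).
The third oldest is B at 532.3 Ma, which lies in 538.8–485.4 Ma: the Cambrian.
The fourth oldest is D at 143.4 Ma; separation = |532.3 − 143.4| = 388.9 Myr.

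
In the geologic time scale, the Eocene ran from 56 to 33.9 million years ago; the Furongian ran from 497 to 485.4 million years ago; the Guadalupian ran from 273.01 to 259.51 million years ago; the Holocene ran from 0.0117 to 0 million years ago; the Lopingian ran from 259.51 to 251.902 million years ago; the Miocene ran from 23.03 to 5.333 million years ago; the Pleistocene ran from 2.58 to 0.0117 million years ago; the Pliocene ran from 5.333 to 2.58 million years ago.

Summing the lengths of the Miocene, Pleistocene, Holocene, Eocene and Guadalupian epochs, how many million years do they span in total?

Each duration: Miocene = 17.697; Pleistocene = 2.5683; Holocene = 0.0117; Eocene = 22.1; Guadalupian = 13.5.
Sum: 17.697 + 2.5683 + 0.0117 + 22.1 + 13.5 = 55.877 Myr.

55.877 million years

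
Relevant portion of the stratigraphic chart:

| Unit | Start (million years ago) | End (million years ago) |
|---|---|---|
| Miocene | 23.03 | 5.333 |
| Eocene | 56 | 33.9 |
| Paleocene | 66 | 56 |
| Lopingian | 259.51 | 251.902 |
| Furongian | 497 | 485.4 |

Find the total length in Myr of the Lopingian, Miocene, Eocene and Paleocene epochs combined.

57.405 million years

Duration is start − end for each: (259.51 − 251.902) + (23.03 − 5.333) + (56 − 33.9) + (66 − 56).
That is 7.608 + 17.697 + 22.1 + 10, which totals 57.405 million years.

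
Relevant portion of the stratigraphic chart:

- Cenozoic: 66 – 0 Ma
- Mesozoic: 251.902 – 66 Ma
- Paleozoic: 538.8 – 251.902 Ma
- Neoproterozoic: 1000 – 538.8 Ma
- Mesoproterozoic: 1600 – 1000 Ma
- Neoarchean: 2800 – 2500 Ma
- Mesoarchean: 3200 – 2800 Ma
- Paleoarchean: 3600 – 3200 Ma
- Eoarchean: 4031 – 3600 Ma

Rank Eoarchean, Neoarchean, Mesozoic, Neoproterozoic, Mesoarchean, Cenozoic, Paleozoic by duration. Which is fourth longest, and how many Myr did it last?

Neoarchean, 300 million years

Start − end for each: Eoarchean 4031 − 3600 = 431; Neoarchean 2800 − 2500 = 300; Mesozoic 251.902 − 66 = 185.902; Neoproterozoic 1000 − 538.8 = 461.2; Mesoarchean 3200 − 2800 = 400; Cenozoic 66 − 0 = 66; Paleozoic 538.8 − 251.902 = 286.898.
Ranking these from longest: Neoproterozoic > Eoarchean > Mesoarchean > Neoarchean > Paleozoic > Mesozoic > Cenozoic.
Position 4 in that ranking is Neoarchean, which lasted 300 Myr.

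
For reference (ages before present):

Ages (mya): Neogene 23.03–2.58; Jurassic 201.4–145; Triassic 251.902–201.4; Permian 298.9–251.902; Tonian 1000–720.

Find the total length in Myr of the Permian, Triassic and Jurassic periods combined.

153.9 million years

Each duration: Permian = 46.998; Triassic = 50.502; Jurassic = 56.4.
Sum: 46.998 + 50.502 + 56.4 = 153.9 Myr.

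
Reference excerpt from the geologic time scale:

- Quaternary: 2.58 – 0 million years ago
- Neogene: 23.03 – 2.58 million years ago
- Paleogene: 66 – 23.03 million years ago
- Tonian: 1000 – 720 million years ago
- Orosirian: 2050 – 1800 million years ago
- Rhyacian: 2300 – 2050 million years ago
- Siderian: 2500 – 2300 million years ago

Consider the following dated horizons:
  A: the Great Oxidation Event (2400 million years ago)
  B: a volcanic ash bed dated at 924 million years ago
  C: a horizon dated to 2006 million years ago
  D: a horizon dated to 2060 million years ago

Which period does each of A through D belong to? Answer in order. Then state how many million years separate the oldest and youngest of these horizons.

A: 2400 Ma lies in 2500–2300 Ma, so Siderian.
B: 924 Ma lies in 1000–720 Ma, so Tonian.
C: 2006 Ma lies in 2050–1800 Ma, so Orosirian.
D: 2060 Ma lies in 2300–2050 Ma, so Rhyacian.
Oldest = 2400 Ma, youngest = 924 Ma → span 1476 Myr.

A — Siderian; B — Tonian; C — Orosirian; D — Rhyacian; span 1476 million years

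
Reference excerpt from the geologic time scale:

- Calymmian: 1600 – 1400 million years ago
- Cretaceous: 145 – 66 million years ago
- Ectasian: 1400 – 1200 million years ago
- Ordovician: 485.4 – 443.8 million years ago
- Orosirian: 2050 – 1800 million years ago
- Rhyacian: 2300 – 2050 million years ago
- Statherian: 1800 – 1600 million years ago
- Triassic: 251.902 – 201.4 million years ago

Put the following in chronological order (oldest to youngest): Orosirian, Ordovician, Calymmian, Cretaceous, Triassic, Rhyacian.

Sorting by start age (descending Ma, since larger Ma = older): Rhyacian start 2300, Orosirian start 2050, Calymmian start 1600, Ordovician start 485.4, Triassic start 251.902, Cretaceous start 145.

Rhyacian → Orosirian → Calymmian → Ordovician → Triassic → Cretaceous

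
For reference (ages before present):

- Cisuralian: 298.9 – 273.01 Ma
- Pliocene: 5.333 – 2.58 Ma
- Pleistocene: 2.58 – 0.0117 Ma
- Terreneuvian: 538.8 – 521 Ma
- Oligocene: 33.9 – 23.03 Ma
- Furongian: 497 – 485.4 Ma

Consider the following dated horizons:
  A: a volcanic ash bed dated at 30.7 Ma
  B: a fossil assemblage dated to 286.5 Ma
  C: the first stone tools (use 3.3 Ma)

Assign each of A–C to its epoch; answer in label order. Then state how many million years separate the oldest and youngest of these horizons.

Match each age against the start–end ranges in the excerpt: A = 30.7 Ma → Oligocene (33.9–23.03); B = 286.5 Ma → Cisuralian (298.9–273.01); C = 3.3 Ma → Pliocene (5.333–2.58).
The largest age is 286.5 Ma and the smallest is 3.3 Ma; their difference is 283.2 Myr.

A — Oligocene; B — Cisuralian; C — Pliocene; span 283.2 million years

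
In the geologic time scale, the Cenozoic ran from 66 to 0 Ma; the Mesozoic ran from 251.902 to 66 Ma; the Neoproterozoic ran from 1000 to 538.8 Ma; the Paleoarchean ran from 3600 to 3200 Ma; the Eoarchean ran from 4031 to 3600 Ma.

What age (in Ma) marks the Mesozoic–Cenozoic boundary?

66 Ma

The Mesozoic ends and the Cenozoic begins at 66 Ma.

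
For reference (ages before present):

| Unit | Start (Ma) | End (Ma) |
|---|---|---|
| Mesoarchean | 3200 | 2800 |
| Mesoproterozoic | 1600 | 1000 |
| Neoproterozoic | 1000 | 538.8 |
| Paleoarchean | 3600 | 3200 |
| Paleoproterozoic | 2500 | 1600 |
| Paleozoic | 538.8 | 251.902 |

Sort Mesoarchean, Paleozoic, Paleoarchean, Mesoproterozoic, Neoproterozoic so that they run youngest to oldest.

Paleozoic → Neoproterozoic → Mesoproterozoic → Mesoarchean → Paleoarchean

The oldest of these is Paleoarchean (starts 3600 Ma) and the youngest is Paleozoic (ends 251.902 Ma).
In between, by decreasing start age: Mesoarchean (3200), Mesoproterozoic (1600), Neoproterozoic (1000).
Listing youngest first means reversing that sequence.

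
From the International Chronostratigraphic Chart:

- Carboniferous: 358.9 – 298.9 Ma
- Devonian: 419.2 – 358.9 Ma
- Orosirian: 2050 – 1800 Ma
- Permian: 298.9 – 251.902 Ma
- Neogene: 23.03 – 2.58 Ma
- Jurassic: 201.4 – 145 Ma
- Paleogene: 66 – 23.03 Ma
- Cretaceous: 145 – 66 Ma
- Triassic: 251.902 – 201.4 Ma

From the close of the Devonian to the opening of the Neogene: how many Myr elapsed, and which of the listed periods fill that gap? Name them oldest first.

The Devonian closes at 358.9 Ma and the Neogene opens at 23.03 Ma, so the interval is 358.9 − 23.03 = 335.87 Myr.
A period fits inside if it starts at or after 358.9 Ma and ends at or before 23.03 Ma; oldest first that gives Carboniferous, Permian, Triassic, Jurassic, Cretaceous, Paleogene.

335.87 million years; Carboniferous, Permian, Triassic, Jurassic, Cretaceous, Paleogene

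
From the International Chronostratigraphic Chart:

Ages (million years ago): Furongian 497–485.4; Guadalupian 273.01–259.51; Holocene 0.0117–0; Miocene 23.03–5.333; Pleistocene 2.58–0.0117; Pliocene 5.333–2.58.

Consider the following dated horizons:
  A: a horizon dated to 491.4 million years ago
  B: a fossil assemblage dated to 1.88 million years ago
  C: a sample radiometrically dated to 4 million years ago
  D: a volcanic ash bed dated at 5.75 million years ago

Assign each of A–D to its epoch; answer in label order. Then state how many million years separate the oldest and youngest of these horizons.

Match each age against the start–end ranges in the excerpt: A = 491.4 Ma → Furongian (497–485.4); B = 1.88 Ma → Pleistocene (2.58–0.0117); C = 4 Ma → Pliocene (5.333–2.58); D = 5.75 Ma → Miocene (23.03–5.333).
The largest age is 491.4 Ma and the smallest is 1.88 Ma; their difference is 489.52 Myr.

A — Furongian; B — Pleistocene; C — Pliocene; D — Miocene; span 489.52 million years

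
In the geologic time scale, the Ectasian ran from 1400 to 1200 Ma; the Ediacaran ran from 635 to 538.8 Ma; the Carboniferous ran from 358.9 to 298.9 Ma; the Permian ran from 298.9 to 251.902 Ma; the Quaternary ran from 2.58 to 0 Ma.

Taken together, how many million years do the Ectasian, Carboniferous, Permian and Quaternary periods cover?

Each duration: Ectasian = 200; Carboniferous = 60; Permian = 46.998; Quaternary = 2.58.
Sum: 200 + 60 + 46.998 + 2.58 = 309.578 Myr.

309.578 million years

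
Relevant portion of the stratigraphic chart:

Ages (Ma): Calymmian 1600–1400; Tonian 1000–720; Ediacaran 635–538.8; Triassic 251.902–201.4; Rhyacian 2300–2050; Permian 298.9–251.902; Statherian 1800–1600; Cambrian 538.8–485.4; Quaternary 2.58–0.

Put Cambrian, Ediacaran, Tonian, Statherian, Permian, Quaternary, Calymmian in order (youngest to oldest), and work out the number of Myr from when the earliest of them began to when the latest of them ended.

Quaternary, Permian, Cambrian, Ediacaran, Tonian, Calymmian, Statherian; total span 1800 Myr

From the excerpt: Cambrian 538.8–485.4; Ediacaran 635–538.8; Tonian 1000–720; Statherian 1800–1600; Permian 298.9–251.902; Quaternary 2.58–0; Calymmian 1600–1400 (Ma).
Larger Ma is earlier, so the oldest is Statherian and the youngest is Quaternary; youngest to oldest: Quaternary, Permian, Cambrian, Ediacaran, Tonian, Calymmian, Statherian.
Oldest start 1800 minus youngest end 0 gives 1800 Myr overall.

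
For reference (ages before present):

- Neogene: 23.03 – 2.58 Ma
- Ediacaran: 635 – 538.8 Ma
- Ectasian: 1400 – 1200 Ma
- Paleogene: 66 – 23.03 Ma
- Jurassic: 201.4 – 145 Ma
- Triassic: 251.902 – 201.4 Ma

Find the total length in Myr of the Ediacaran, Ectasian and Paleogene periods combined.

339.17 million years

Each duration: Ediacaran = 96.2; Ectasian = 200; Paleogene = 42.97.
Sum: 96.2 + 200 + 42.97 = 339.17 Myr.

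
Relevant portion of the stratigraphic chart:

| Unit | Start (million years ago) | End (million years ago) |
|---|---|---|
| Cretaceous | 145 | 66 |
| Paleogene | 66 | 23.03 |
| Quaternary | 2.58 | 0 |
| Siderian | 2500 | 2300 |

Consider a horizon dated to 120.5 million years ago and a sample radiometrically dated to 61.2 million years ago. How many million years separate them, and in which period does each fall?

59.3 million years apart; the first in the Cretaceous, the second in the Paleogene

Elapsed time: 120.5 − 61.2 = 59.3 Myr.
120.5 Ma lies within 145–66 Ma: Cretaceous.
61.2 Ma lies within 66–23.03 Ma: Paleogene.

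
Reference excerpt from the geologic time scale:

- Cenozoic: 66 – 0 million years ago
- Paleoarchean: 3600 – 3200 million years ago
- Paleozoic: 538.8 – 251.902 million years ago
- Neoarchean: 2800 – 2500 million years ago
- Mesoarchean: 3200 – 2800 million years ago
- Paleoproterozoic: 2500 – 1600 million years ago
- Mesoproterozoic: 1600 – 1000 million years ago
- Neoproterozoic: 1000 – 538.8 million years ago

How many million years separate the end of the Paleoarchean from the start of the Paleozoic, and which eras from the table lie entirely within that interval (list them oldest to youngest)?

The Paleoarchean closes at 3200 Ma and the Paleozoic opens at 538.8 Ma, so the interval is 3200 − 538.8 = 2661.2 Myr.
An era fits inside if it starts at or after 3200 Ma and ends at or before 538.8 Ma; oldest first that gives Mesoarchean, Neoarchean, Paleoproterozoic, Mesoproterozoic, Neoproterozoic.

2661.2 million years; Mesoarchean, Neoarchean, Paleoproterozoic, Mesoproterozoic, Neoproterozoic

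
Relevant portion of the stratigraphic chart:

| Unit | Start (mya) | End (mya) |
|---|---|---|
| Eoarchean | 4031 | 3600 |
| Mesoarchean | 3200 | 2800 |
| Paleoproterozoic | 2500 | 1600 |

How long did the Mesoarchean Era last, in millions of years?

400 million years

3200 − 2800 = 400 million years.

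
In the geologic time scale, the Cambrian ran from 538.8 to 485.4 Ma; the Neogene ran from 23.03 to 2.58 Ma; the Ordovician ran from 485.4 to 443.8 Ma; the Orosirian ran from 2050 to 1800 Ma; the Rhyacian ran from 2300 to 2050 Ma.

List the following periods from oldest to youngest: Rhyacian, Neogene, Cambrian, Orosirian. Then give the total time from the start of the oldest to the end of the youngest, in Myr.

Start ages (Ma): Rhyacian 2300, Orosirian 2050, Cambrian 538.8, Neogene 23.03.
Ordered oldest to youngest: Rhyacian, Orosirian, Cambrian, Neogene.
Span = 2300 − 2.58 = 2297.42 Myr.

Rhyacian, Orosirian, Cambrian, Neogene; total span 2297.42 Myr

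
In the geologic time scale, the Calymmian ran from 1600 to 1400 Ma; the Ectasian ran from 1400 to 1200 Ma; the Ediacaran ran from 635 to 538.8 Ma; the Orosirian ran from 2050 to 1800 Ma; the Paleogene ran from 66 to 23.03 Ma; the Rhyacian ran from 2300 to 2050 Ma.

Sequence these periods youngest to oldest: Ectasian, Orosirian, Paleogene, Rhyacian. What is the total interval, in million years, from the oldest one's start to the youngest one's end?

From the excerpt: Ectasian 1400–1200; Orosirian 2050–1800; Paleogene 66–23.03; Rhyacian 2300–2050 (Ma).
Larger Ma is earlier, so the oldest is Rhyacian and the youngest is Paleogene; youngest to oldest: Paleogene, Ectasian, Orosirian, Rhyacian.
Oldest start 2300 minus youngest end 23.03 gives 2276.97 Myr overall.

Paleogene, Ectasian, Orosirian, Rhyacian; total span 2276.97 Myr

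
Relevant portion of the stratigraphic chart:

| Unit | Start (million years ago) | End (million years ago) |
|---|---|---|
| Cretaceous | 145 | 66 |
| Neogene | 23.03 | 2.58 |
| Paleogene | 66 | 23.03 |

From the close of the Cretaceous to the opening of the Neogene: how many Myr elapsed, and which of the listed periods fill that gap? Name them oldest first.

42.97 million years; Paleogene

End of Cretaceous = 66 Ma; start of Neogene = 23.03 Ma.
Gap = 66 − 23.03 = 42.97 Myr.
Periods wholly inside 66–23.03 Ma: Paleogene (66–23.03).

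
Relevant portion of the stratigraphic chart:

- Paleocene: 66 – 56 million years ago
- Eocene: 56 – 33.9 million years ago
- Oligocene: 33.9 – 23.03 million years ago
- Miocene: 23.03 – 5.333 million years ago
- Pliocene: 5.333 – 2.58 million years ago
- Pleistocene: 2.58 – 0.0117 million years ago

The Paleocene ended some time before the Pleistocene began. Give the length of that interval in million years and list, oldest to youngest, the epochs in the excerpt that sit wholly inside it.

End of Paleocene = 56 Ma; start of Pleistocene = 2.58 Ma.
Gap = 56 − 2.58 = 53.42 Myr.
Epochs wholly inside 56–2.58 Ma: Eocene (56–33.9), Oligocene (33.9–23.03), Miocene (23.03–5.333), Pliocene (5.333–2.58).

53.42 million years; Eocene, Oligocene, Miocene, Pliocene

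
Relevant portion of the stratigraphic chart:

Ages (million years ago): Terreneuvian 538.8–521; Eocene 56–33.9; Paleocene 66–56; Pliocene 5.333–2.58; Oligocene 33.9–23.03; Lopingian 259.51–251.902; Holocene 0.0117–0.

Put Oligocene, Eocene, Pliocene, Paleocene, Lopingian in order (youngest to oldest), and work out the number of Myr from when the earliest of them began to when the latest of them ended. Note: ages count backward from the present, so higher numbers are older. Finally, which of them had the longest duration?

Start ages (Ma): Lopingian 259.51, Paleocene 66, Eocene 56, Oligocene 33.9, Pliocene 5.333.
Ordered youngest to oldest: Pliocene, Oligocene, Eocene, Paleocene, Lopingian.
Span = 259.51 − 2.58 = 256.93 Myr.
Durations: Paleocene 10, Pliocene 2.753, Oligocene 10.87, Eocene 22.1, Lopingian 7.608 → longest is Eocene (22.1 Myr).

Pliocene, Oligocene, Eocene, Paleocene, Lopingian; total span 256.93 Myr; longest is Eocene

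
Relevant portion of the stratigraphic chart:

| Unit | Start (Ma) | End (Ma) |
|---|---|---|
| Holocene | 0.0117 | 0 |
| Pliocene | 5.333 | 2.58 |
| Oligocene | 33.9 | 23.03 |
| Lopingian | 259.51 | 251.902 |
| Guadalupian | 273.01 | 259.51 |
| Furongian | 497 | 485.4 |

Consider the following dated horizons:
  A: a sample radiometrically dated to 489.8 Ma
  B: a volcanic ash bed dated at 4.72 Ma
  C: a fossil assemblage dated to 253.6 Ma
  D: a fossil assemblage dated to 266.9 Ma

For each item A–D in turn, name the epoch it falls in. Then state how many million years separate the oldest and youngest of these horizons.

Match each age against the start–end ranges in the excerpt: A = 489.8 Ma → Furongian (497–485.4); B = 4.72 Ma → Pliocene (5.333–2.58); C = 253.6 Ma → Lopingian (259.51–251.902); D = 266.9 Ma → Guadalupian (273.01–259.51).
The largest age is 489.8 Ma and the smallest is 4.72 Ma; their difference is 485.08 Myr.

A — Furongian; B — Pliocene; C — Lopingian; D — Guadalupian; span 485.08 million years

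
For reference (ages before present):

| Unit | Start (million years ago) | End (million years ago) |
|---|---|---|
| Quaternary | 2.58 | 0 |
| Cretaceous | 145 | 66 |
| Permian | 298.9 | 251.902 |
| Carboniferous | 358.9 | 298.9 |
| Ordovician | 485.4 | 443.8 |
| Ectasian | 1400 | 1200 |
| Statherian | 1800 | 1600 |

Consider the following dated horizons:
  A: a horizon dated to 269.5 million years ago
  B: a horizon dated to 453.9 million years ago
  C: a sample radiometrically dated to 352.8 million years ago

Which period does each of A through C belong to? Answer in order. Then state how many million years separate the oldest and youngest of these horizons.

A: 269.5 Ma lies in 298.9–251.902 Ma, so Permian.
B: 453.9 Ma lies in 485.4–443.8 Ma, so Ordovician.
C: 352.8 Ma lies in 358.9–298.9 Ma, so Carboniferous.
Oldest = 453.9 Ma, youngest = 269.5 Ma → span 184.4 Myr.

A — Permian; B — Ordovician; C — Carboniferous; span 184.4 million years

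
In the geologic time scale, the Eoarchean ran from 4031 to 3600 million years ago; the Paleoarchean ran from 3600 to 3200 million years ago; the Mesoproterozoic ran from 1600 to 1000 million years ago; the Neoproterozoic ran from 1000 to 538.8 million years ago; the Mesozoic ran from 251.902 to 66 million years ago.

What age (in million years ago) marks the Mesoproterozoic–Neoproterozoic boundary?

The Mesoproterozoic ends and the Neoproterozoic begins at 1000 million years ago.

1000 million years ago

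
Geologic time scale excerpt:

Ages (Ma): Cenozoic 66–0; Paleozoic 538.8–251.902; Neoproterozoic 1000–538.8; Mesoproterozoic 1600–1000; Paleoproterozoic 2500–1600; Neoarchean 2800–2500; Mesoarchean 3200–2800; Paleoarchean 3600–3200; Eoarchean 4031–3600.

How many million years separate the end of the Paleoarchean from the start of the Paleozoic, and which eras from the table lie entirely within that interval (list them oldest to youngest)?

End of Paleoarchean = 3200 Ma; start of Paleozoic = 538.8 Ma.
Gap = 3200 − 538.8 = 2661.2 Myr.
Eras wholly inside 3200–538.8 Ma: Mesoarchean (3200–2800), Neoarchean (2800–2500), Paleoproterozoic (2500–1600), Mesoproterozoic (1600–1000), Neoproterozoic (1000–538.8).

2661.2 million years; Mesoarchean, Neoarchean, Paleoproterozoic, Mesoproterozoic, Neoproterozoic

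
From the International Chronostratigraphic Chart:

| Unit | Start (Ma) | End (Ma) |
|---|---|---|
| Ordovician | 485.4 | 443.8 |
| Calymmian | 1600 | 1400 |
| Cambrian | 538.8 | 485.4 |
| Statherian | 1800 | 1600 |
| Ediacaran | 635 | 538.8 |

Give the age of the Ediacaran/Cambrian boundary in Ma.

538.8 Ma

The Ediacaran ends and the Cambrian begins at 538.8 Ma.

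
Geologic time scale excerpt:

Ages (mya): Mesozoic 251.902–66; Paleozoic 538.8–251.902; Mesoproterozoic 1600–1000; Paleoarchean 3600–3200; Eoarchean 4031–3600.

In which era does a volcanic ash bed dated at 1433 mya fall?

Mesoproterozoic

1433 Ma lies between 1600 and 1000 Ma, so it falls in the Mesoproterozoic.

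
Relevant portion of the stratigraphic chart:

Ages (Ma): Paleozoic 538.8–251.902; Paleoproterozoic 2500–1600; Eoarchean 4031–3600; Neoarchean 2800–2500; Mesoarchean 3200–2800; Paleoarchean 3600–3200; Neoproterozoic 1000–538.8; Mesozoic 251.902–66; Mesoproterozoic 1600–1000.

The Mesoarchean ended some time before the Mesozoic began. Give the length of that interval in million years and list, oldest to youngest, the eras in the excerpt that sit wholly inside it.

The Mesoarchean closes at 2800 Ma and the Mesozoic opens at 251.902 Ma, so the interval is 2800 − 251.902 = 2548.098 Myr.
An era fits inside if it starts at or after 2800 Ma and ends at or before 251.902 Ma; oldest first that gives Neoarchean, Paleoproterozoic, Mesoproterozoic, Neoproterozoic, Paleozoic.

2548.098 million years; Neoarchean, Paleoproterozoic, Mesoproterozoic, Neoproterozoic, Paleozoic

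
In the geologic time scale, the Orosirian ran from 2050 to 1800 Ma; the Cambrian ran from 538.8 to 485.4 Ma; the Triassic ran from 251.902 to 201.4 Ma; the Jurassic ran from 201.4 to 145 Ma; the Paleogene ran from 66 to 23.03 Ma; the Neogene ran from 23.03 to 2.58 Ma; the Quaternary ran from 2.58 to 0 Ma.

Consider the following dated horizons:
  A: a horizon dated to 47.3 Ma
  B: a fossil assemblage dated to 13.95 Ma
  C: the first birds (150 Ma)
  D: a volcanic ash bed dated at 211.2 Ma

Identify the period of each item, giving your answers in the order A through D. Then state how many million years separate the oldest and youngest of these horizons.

A: 47.3 Ma lies in 66–23.03 Ma, so Paleogene.
B: 13.95 Ma lies in 23.03–2.58 Ma, so Neogene.
C: 150 Ma lies in 201.4–145 Ma, so Jurassic.
D: 211.2 Ma lies in 251.902–201.4 Ma, so Triassic.
Oldest = 211.2 Ma, youngest = 13.95 Ma → span 197.25 Myr.

A — Paleogene; B — Neogene; C — Jurassic; D — Triassic; span 197.25 million years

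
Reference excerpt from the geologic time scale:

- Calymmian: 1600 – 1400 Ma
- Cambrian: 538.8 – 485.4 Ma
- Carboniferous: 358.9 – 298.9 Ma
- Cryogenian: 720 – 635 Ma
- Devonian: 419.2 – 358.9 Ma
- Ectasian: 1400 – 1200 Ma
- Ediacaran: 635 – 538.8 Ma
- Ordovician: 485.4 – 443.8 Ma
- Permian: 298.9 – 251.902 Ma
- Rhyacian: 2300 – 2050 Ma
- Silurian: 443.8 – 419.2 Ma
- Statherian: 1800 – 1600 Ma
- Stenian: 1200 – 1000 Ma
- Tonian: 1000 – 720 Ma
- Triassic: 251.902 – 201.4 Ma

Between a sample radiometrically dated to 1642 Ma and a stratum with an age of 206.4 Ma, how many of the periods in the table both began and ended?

The older date is 1642 Ma and the younger is 206.4 Ma.
Periods with start < 1642 and end > 206.4 Ma: Calymmian (1600–1400), Ectasian (1400–1200), Stenian (1200–1000), Tonian (1000–720), Cryogenian (720–635), Ediacaran (635–538.8), Cambrian (538.8–485.4), Ordovician (485.4–443.8), Silurian (443.8–419.2), Devonian (419.2–358.9), Carboniferous (358.9–298.9), Permian (298.9–251.902).
That is 12 complete periods.

12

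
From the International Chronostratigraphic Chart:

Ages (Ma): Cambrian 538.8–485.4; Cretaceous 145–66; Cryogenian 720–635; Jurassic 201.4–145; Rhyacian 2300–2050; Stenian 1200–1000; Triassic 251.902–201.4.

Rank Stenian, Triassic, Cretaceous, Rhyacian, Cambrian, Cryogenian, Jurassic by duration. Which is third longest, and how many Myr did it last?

Cryogenian, 85 million years

Durations: Stenian 200; Triassic 50.502; Cretaceous 79; Rhyacian 250; Cambrian 53.4; Cryogenian 85; Jurassic 56.4 Myr.
Sorted longest-first: Rhyacian (250), Stenian (200), Cryogenian (85), Cretaceous (79), Jurassic (56.4), Cambrian (53.4), Triassic (50.502).
The third longest is Cryogenian at 85 Myr.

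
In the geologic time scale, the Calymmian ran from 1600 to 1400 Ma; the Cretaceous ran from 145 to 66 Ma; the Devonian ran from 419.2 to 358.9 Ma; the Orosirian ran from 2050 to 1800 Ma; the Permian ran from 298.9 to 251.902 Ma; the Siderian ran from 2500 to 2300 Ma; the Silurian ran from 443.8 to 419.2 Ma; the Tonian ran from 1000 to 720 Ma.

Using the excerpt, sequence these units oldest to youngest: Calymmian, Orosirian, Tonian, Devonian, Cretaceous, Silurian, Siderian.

The oldest of these is Siderian (starts 2500 Ma) and the youngest is Cretaceous (ends 66 Ma).
In between, by decreasing start age: Orosirian (2050), Calymmian (1600), Tonian (1000), Silurian (443.8), Devonian (419.2).

Siderian, Orosirian, Calymmian, Tonian, Silurian, Devonian, Cretaceous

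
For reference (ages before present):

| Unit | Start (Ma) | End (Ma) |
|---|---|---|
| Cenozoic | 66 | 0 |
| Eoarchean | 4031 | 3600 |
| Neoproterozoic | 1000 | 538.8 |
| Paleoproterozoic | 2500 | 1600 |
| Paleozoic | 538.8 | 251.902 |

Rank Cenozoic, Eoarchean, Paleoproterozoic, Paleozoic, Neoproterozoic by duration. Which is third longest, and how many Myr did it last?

Start − end for each: Cenozoic 66 − 0 = 66; Eoarchean 4031 − 3600 = 431; Paleoproterozoic 2500 − 1600 = 900; Paleozoic 538.8 − 251.902 = 286.898; Neoproterozoic 1000 − 538.8 = 461.2.
Ranking these from longest: Paleoproterozoic > Neoproterozoic > Eoarchean > Paleozoic > Cenozoic.
Position 3 in that ranking is Eoarchean, which lasted 431 Myr.

Eoarchean, 431 million years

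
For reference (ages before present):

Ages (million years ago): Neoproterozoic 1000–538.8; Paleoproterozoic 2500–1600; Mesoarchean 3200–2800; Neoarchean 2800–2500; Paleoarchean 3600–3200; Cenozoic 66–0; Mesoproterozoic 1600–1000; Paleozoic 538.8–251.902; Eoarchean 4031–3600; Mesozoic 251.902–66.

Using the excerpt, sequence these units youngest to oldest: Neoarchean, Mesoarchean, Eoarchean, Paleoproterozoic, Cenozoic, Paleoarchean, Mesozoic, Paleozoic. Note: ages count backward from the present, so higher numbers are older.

Cenozoic, then Mesozoic, then Paleozoic, then Paleoproterozoic, then Neoarchean, then Mesoarchean, then Paleoarchean, then Eoarchean

The oldest of these is Eoarchean (starts 4031 Ma) and the youngest is Cenozoic (ends 0 Ma).
In between, by decreasing start age: Paleoarchean (3600), Mesoarchean (3200), Neoarchean (2800), Paleoproterozoic (2500), Paleozoic (538.8), Mesozoic (251.902).
Listing youngest first means reversing that sequence.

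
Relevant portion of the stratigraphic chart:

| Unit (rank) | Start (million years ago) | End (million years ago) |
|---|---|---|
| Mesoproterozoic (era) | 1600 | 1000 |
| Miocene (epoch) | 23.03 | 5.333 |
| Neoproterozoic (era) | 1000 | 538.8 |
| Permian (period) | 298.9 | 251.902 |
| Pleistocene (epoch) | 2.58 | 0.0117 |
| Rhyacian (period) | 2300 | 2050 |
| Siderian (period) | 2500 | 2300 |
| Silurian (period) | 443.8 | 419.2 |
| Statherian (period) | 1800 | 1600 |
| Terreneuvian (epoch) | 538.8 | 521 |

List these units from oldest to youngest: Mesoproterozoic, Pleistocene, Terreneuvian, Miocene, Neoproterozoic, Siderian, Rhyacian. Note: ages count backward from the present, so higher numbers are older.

Siderian, Rhyacian, Mesoproterozoic, Neoproterozoic, Terreneuvian, Miocene, Pleistocene

Read off each span (Ma): Mesoproterozoic 1600–1000; Pleistocene 2.58–0.0117; Terreneuvian 538.8–521; Miocene 23.03–5.333; Neoproterozoic 1000–538.8; Siderian 2500–2300; Rhyacian 2300–2050.
Larger Ma is older, so oldest→youngest is Siderian, Rhyacian, Mesoproterozoic, Neoproterozoic, Terreneuvian, Miocene, Pleistocene.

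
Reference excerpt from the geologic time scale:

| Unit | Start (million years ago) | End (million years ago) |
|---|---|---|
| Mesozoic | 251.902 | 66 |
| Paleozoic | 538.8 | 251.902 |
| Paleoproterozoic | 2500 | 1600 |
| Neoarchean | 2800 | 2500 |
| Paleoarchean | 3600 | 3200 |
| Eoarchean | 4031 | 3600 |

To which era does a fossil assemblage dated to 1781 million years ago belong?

Paleoproterozoic

1781 Ma lies between 2500 and 1600 Ma, so it falls in the Paleoproterozoic.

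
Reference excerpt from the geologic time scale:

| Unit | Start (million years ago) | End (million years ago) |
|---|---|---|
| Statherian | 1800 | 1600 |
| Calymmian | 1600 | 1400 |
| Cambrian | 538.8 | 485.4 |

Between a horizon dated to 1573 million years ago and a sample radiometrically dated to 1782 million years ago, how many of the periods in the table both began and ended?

Checking each listed span, none has both start < 1782 Ma and end > 1573 Ma — every period straddles one of the two dates or lies outside them — so the count is 0.

0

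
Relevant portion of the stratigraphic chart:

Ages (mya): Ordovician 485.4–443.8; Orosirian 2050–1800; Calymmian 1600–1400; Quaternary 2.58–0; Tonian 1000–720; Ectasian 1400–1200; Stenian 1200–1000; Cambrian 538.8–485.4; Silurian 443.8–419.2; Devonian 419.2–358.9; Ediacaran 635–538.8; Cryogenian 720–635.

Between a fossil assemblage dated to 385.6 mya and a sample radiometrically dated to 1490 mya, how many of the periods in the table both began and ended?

8

1490 Ma sits inside the Calymmian (1600–1400) and 385.6 Ma inside the Devonian (419.2–358.9); neither of those is wholly between the two dates.
The listed periods lying completely between them are Ectasian, Stenian, Tonian, Cryogenian, Ediacaran, Cambrian, Ordovician, Silurian — 8 in all.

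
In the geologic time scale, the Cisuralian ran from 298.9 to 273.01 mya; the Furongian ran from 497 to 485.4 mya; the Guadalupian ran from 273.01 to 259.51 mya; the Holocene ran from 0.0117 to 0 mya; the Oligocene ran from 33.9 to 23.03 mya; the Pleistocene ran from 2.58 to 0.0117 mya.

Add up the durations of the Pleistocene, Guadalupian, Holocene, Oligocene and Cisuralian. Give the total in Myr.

Each duration: Pleistocene = 2.5683; Guadalupian = 13.5; Holocene = 0.0117; Oligocene = 10.87; Cisuralian = 25.89.
Sum: 2.5683 + 13.5 + 0.0117 + 10.87 + 25.89 = 52.84 Myr.

52.84 million years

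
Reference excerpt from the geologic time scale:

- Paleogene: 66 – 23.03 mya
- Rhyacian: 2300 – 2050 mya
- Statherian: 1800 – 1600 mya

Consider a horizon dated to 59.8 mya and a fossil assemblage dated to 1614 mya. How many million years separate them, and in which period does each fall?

1554.2 million years apart; the first in the Paleogene, the second in the Statherian

Elapsed time: 1614 − 59.8 = 1554.2 Myr.
59.8 Ma lies within 66–23.03 Ma: Paleogene.
1614 Ma lies within 1800–1600 Ma: Statherian.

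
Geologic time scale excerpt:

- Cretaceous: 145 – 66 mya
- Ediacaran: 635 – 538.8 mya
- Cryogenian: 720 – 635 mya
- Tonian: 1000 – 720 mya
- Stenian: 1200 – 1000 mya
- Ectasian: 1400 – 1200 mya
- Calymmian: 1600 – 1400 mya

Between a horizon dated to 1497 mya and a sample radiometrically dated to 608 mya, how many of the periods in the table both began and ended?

The older date is 1497 Ma and the younger is 608 Ma.
Periods with start < 1497 and end > 608 Ma: Ectasian (1400–1200), Stenian (1200–1000), Tonian (1000–720), Cryogenian (720–635).
That is 4 complete periods.

4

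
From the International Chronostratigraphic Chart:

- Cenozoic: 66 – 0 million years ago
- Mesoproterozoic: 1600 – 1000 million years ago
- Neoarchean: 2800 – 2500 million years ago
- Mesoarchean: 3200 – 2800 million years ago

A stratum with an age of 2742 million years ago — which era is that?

Neoarchean

2742 Ma lies between 2800 and 2500 Ma, so it falls in the Neoarchean.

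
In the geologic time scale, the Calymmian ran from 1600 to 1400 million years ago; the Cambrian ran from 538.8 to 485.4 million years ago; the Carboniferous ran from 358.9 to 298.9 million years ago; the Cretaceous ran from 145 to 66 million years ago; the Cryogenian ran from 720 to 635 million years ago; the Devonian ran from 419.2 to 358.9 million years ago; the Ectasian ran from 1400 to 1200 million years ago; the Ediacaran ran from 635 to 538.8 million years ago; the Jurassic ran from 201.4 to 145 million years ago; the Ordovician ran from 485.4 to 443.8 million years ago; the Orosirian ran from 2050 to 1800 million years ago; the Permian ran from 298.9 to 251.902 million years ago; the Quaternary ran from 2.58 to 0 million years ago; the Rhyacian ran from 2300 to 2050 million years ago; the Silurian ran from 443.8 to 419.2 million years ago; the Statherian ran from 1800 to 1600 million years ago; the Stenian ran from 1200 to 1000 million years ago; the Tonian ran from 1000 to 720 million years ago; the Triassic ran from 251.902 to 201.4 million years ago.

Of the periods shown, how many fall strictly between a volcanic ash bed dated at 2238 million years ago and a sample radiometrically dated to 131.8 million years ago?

16

2238 Ma sits inside the Rhyacian (2300–2050) and 131.8 Ma inside the Cretaceous (145–66); neither of those is wholly between the two dates.
The listed periods lying completely between them are Orosirian, Statherian, Calymmian, Ectasian, Stenian, Tonian, Cryogenian, Ediacaran, Cambrian, Ordovician, Silurian, Devonian, Carboniferous, Permian, Triassic, Jurassic — 16 in all.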